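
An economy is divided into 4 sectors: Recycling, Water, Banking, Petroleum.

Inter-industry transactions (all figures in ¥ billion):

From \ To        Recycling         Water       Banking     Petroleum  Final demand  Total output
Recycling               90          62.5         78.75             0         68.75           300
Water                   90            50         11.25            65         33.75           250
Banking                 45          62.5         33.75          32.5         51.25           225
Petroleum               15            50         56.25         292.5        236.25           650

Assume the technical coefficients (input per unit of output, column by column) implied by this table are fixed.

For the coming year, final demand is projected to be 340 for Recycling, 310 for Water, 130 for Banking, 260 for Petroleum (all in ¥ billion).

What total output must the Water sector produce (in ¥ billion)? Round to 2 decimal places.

x_W = 1070.00

Technical coefficients a_ij = z_ij / X_j:
  a_RR = 90/300 = 0.30, a_WR = 90/300 = 0.30, a_BR = 45/300 = 0.15, a_PR = 15/300 = 0.05
  a_RW = 62.5/250 = 0.25, a_WW = 50/250 = 0.20, a_BW = 62.5/250 = 0.25, a_PW = 50/250 = 0.20
  a_RB = 78.75/225 = 0.35, a_WB = 11.25/225 = 0.05, a_BB = 33.75/225 = 0.15, a_PB = 56.25/225 = 0.25
  a_RP = 0/650 = 0.00, a_WP = 65/650 = 0.10, a_BP = 32.5/650 = 0.05, a_PP = 292.5/650 = 0.45
I − A =
  [   0.70    -0.25    -0.35     0.00]
  [  -0.30     0.80    -0.05    -0.10]
  [  -0.15    -0.25     0.85    -0.05]
  [  -0.05    -0.20    -0.25     0.55]
Compute the cofactors C_ij = (−1)^(i+j)·(3×3 minor ij) of I−A; the adjugate is their transpose:
adj(I−A) = Cᵀ =
  [ 0.333375   0.165375   0.160125   0.044625]
  [ 0.148750   0.288750   0.096250   0.061250]
  [ 0.110500   0.124500   0.251500   0.045500]
  [ 0.134625   0.176625   0.163875   0.333375]
det(I−A) = Σ_j (I−A)_1j·C_1j = (0.70)(0.333375) + (-0.25)(0.148750) + (-0.35)(0.110500) + (0.00)(0.134625) = 0.1575
(I − A)⁻¹ = adj(I−A) / det(I−A) ≈
  [   2.1167     1.0500     1.0167     0.2833]
  [   0.9444     1.8333     0.6111     0.3889]
  [   0.7016     0.7905     1.5968     0.2889]
  [   0.8548     1.1214     1.0405     2.1167]
x = (I − A)⁻¹ d = adj(I−A)·d / det(I−A), with det(I−A) = 0.1575:
  x_R = (0.333375·340 + 0.165375·310 + 0.160125·130 + 0.044625·260) / 0.1575 = 197.0325 / 0.1575 = 1251.00
  x_W = (0.148750·340 + 0.288750·310 + 0.096250·130 + 0.061250·260) / 0.1575 = 168.525 / 0.1575 = 1070.00
  x_B = (0.110500·340 + 0.124500·310 + 0.251500·130 + 0.045500·260) / 0.1575 = 120.69 / 0.1575 ≈ 766.29
  x_P = (0.134625·340 + 0.176625·310 + 0.163875·130 + 0.333375·260) / 0.1575 = 208.5075 / 0.1575 ≈ 1323.86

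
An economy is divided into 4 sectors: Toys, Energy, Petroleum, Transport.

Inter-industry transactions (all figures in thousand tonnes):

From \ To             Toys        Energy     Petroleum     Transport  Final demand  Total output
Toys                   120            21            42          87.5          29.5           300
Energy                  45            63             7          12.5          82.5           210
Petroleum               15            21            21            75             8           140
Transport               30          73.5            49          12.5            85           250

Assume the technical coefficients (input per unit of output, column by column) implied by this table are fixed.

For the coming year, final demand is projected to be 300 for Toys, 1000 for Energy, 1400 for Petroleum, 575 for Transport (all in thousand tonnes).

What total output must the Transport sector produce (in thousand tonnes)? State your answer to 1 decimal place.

x_4 = 3488.2

Technical coefficients a_ij = z_ij / X_j:
  a_11 = 120/300 = 0.40, a_21 = 45/300 = 0.15, a_31 = 15/300 = 0.05, a_41 = 30/300 = 0.10
  a_12 = 21/210 = 0.10, a_22 = 63/210 = 0.30, a_32 = 21/210 = 0.10, a_42 = 73.5/210 = 0.35
  a_13 = 42/140 = 0.30, a_23 = 7/140 = 0.05, a_33 = 21/140 = 0.15, a_43 = 49/140 = 0.35
  a_14 = 87.5/250 = 0.35, a_24 = 12.5/250 = 0.05, a_34 = 75/250 = 0.30, a_44 = 12.5/250 = 0.05
I − A =
  [   0.60    -0.10    -0.30    -0.35]
  [  -0.15     0.70    -0.05    -0.05]
  [  -0.05    -0.10     0.85    -0.30]
  [  -0.10    -0.35    -0.35     0.95]
Compute the cofactors C_ij = (−1)^(i+j)·(3×3 minor ij) of I−A; the adjugate is their transpose:
adj(I−A) = Cᵀ =
  [ 0.465125   0.246625   0.292625   0.276750]
  [ 0.114375   0.362375   0.099875   0.092750]
  [ 0.083875   0.130375   0.330875   0.142250]
  [ 0.122000   0.207500   0.189500   0.326000]
det(I−A) = Σ_j (I−A)_1j·C_1j = (0.60)(0.465125) + (-0.10)(0.114375) + (-0.30)(0.083875) + (-0.35)(0.122000) = 0.199775
(I − A)⁻¹ = adj(I−A) / det(I−A) ≈
  [   2.3282     1.2345     1.4648     1.3853]
  [   0.5725     1.8139     0.4999     0.4643]
  [   0.4198     0.6526     1.6562     0.7121]
  [   0.6107     1.0387     0.9486     1.6318]
x = (I − A)⁻¹ d = adj(I−A)·d / det(I−A), with det(I−A) = 0.199775:
  x_1 = (0.465125·300 + 0.246625·1000 + 0.292625·1400 + 0.276750·575) / 0.199775 = 954.96875 / 0.199775 ≈ 4780.2
  x_2 = (0.114375·300 + 0.362375·1000 + 0.099875·1400 + 0.092750·575) / 0.199775 = 589.84375 / 0.199775 ≈ 2952.5
  x_3 = (0.083875·300 + 0.130375·1000 + 0.330875·1400 + 0.142250·575) / 0.199775 = 700.55625 / 0.199775 ≈ 3506.7
  x_4 = (0.122000·300 + 0.207500·1000 + 0.189500·1400 + 0.326000·575) / 0.199775 = 696.85 / 0.199775 ≈ 3488.2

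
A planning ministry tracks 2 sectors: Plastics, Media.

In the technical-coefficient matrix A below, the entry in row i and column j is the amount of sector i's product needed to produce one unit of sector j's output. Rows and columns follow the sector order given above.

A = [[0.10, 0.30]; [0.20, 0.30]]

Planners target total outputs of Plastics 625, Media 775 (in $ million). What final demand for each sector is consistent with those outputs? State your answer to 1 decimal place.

I − A =
  [   0.90    -0.30]
  [  -0.20     0.70]
d = (I − A) x:
  d_1 = (+0.90)·625 + (-0.30)·775 = 330.0
  d_2 = (-0.20)·625 + (+0.70)·775 = 417.5

d_1 = 330.0, d_2 = 417.5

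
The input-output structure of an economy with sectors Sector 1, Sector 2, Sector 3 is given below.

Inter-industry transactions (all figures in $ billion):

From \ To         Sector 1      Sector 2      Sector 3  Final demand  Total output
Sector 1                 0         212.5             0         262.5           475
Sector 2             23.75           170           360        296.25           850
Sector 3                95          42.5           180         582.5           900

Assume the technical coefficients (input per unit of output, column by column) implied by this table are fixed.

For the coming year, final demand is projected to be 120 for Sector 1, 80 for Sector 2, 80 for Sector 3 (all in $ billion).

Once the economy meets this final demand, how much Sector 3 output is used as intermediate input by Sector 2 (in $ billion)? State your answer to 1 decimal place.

Technical coefficients a_ij = z_ij / X_j:
  a_11 = 0/475 = 0.00, a_21 = 23.75/475 = 0.05, a_31 = 95/475 = 0.20
  a_12 = 212.5/850 = 0.25, a_22 = 170/850 = 0.20, a_32 = 42.5/850 = 0.05
  a_13 = 0/900 = 0.00, a_23 = 360/900 = 0.40, a_33 = 180/900 = 0.20
I − A =
  [   1.00    -0.25     0.00]
  [  -0.05     0.80    -0.40]
  [  -0.20    -0.05     0.80]
Cofactors of I−A, C_ij = (−1)^(i+j)·(minor ij) (rows/columns in the sector order above):
  C_11 = (0.80)(0.80) − (-0.40)(-0.05) = 0.6200
  C_12 = −[(-0.05)(0.80) − (-0.40)(-0.20)] = 0.1200
  C_13 = (-0.05)(-0.05) − (0.80)(-0.20) = 0.1625
  C_21 = −[(-0.25)(0.80) − (0.00)(-0.05)] = 0.2000
  C_22 = (1.00)(0.80) − (0.00)(-0.20) = 0.8000
  C_23 = −[(1.00)(-0.05) − (-0.25)(-0.20)] = 0.1000
  C_31 = (-0.25)(-0.40) − (0.00)(0.80) = 0.1000
  C_32 = −[(1.00)(-0.40) − (0.00)(-0.05)] = 0.4000
  C_33 = (1.00)(0.80) − (-0.25)(-0.05) = 0.7875
det(I−A) = Σ_j (I−A)_1j·C_1j = (1.00)(0.6200) + (-0.25)(0.1200) + (0.00)(0.1625) = 0.5900
adj(I−A) = Cᵀ =
  [ 0.6200   0.2000   0.1000]
  [ 0.1200   0.8000   0.4000]
  [ 0.1625   0.1000   0.7875]
(I − A)⁻¹ = adj(I−A) / det(I−A) ≈
  [   1.0508     0.3390     0.1695]
  [   0.2034     1.3559     0.6780]
  [   0.2754     0.1695     1.3347]
First solve x = (I − A)⁻¹ d = adj(I−A)·d / det(I−A); in particular x_2 = (0.1200·120 + 0.8000·80 + 0.4000·80) / 0.5900 = 110.40 / 0.5900 ≈ 187.119.
Intermediate flow from 3 to 2: z_32 = a_32 · x_2 = 0.05 × 110.40 / 0.5900 = 5.52 / 0.5900 ≈ 9.4.

z_32 = 9.4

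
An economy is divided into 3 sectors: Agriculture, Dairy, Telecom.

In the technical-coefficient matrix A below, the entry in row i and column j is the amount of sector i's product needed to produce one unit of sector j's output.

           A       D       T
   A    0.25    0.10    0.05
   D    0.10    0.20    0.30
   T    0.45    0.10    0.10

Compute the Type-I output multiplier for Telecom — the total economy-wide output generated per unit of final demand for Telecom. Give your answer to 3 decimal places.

m_T = 1.868

I − A =
  [   0.75    -0.10    -0.05]
  [  -0.10     0.80    -0.30]
  [  -0.45    -0.10     0.90]
Cofactors of I−A, C_ij = (−1)^(i+j)·(minor ij) (rows/columns in the sector order above):
  C_11 = (0.80)(0.90) − (-0.30)(-0.10) = 0.6900
  C_12 = −[(-0.10)(0.90) − (-0.30)(-0.45)] = 0.2250
  C_13 = (-0.10)(-0.10) − (0.80)(-0.45) = 0.3700
  C_21 = −[(-0.10)(0.90) − (-0.05)(-0.10)] = 0.0950
  C_22 = (0.75)(0.90) − (-0.05)(-0.45) = 0.6525
  C_23 = −[(0.75)(-0.10) − (-0.10)(-0.45)] = 0.1200
  C_31 = (-0.10)(-0.30) − (-0.05)(0.80) = 0.0700
  C_32 = −[(0.75)(-0.30) − (-0.05)(-0.10)] = 0.2300
  C_33 = (0.75)(0.80) − (-0.10)(-0.10) = 0.5900
det(I−A) = Σ_j (I−A)_1j·C_1j = (0.75)(0.6900) + (-0.10)(0.2250) + (-0.05)(0.3700) = 0.4765
adj(I−A) = Cᵀ =
  [ 0.6900   0.0950   0.0700]
  [ 0.2250   0.6525   0.2300]
  [ 0.3700   0.1200   0.5900]
(I − A)⁻¹ = adj(I−A) / det(I−A) ≈
  [   1.4481     0.1994     0.1469]
  [   0.4722     1.3694     0.4827]
  [   0.7765     0.2518     1.2382]
The output multiplier for sector j is the column-j sum of the Leontief inverse (I − A)⁻¹ = adj(I−A) / det(I−A).
Column T of adj(I−A): (0.0700, 0.2300, 0.5900); det(I−A) = 0.4765.
m_T = (0.0700 + 0.2300 + 0.5900) / 0.4765 = 0.89 / 0.4765 ≈ 1.868.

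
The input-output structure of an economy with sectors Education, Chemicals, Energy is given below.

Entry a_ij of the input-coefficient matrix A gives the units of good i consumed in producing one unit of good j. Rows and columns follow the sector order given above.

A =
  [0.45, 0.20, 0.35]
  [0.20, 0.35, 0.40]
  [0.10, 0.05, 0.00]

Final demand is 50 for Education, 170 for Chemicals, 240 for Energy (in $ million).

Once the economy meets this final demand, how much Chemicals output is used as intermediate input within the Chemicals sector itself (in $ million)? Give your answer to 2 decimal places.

z_22 = 217.46

I − A =
  [   0.55    -0.20    -0.35]
  [  -0.20     0.65    -0.40]
  [  -0.10    -0.05     1.00]
Cofactors of I−A, C_ij = (−1)^(i+j)·(minor ij) (rows/columns in the sector order above):
  C_11 = (0.65)(1.00) − (-0.40)(-0.05) = 0.6300
  C_12 = −[(-0.20)(1.00) − (-0.40)(-0.10)] = 0.2400
  C_13 = (-0.20)(-0.05) − (0.65)(-0.10) = 0.0750
  C_21 = −[(-0.20)(1.00) − (-0.35)(-0.05)] = 0.2175
  C_22 = (0.55)(1.00) − (-0.35)(-0.10) = 0.5150
  C_23 = −[(0.55)(-0.05) − (-0.20)(-0.10)] = 0.0475
  C_31 = (-0.20)(-0.40) − (-0.35)(0.65) = 0.3075
  C_32 = −[(0.55)(-0.40) − (-0.35)(-0.20)] = 0.2900
  C_33 = (0.55)(0.65) − (-0.20)(-0.20) = 0.3175
det(I−A) = Σ_j (I−A)_1j·C_1j = (0.55)(0.6300) + (-0.20)(0.2400) + (-0.35)(0.0750) = 0.27225
adj(I−A) = Cᵀ =
  [ 0.6300   0.2175   0.3075]
  [ 0.2400   0.5150   0.2900]
  [ 0.0750   0.0475   0.3175]
(I − A)⁻¹ = adj(I−A) / det(I−A) ≈
  [   2.3140     0.7989     1.1295]
  [   0.8815     1.8916     1.0652]
  [   0.2755     0.1745     1.1662]
First solve x = (I − A)⁻¹ d = adj(I−A)·d / det(I−A); in particular x_2 = (0.2400·50 + 0.5150·170 + 0.2900·240) / 0.27225 = 169.15 / 0.27225 ≈ 621.3039.
Intermediate flow from 2 to 2: z_22 = a_22 · x_2 = 0.35 × 169.15 / 0.27225 = 59.2025 / 0.27225 ≈ 217.46.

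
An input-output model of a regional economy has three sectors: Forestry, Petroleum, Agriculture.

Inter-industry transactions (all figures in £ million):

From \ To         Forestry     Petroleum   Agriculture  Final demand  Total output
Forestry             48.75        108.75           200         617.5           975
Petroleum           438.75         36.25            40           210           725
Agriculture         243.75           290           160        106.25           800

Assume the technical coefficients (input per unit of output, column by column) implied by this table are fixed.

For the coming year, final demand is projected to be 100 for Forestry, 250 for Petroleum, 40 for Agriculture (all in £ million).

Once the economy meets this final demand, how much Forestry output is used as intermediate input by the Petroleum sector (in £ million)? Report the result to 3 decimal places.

z_FP = 60.256

Technical coefficients a_ij = z_ij / X_j:
  a_FF = 48.75/975 = 0.05, a_PF = 438.75/975 = 0.45, a_AF = 243.75/975 = 0.25
  a_FP = 108.75/725 = 0.15, a_PP = 36.25/725 = 0.05, a_AP = 290/725 = 0.40
  a_FA = 200/800 = 0.25, a_PA = 40/800 = 0.05, a_AA = 160/800 = 0.20
I − A =
  [   0.95    -0.15    -0.25]
  [  -0.45     0.95    -0.05]
  [  -0.25    -0.40     0.80]
Cofactors of I−A, C_ij = (−1)^(i+j)·(minor ij) (rows/columns in the sector order above):
  C_11 = (0.95)(0.80) − (-0.05)(-0.40) = 0.7400
  C_12 = −[(-0.45)(0.80) − (-0.05)(-0.25)] = 0.3725
  C_13 = (-0.45)(-0.40) − (0.95)(-0.25) = 0.4175
  C_21 = −[(-0.15)(0.80) − (-0.25)(-0.40)] = 0.2200
  C_22 = (0.95)(0.80) − (-0.25)(-0.25) = 0.6975
  C_23 = −[(0.95)(-0.40) − (-0.15)(-0.25)] = 0.4175
  C_31 = (-0.15)(-0.05) − (-0.25)(0.95) = 0.2450
  C_32 = −[(0.95)(-0.05) − (-0.25)(-0.45)] = 0.1600
  C_33 = (0.95)(0.95) − (-0.15)(-0.45) = 0.8350
det(I−A) = Σ_j (I−A)_1j·C_1j = (0.95)(0.7400) + (-0.15)(0.3725) + (-0.25)(0.4175) = 0.54275
adj(I−A) = Cᵀ =
  [ 0.7400   0.2200   0.2450]
  [ 0.3725   0.6975   0.1600]
  [ 0.4175   0.4175   0.8350]
(I − A)⁻¹ = adj(I−A) / det(I−A) ≈
  [   1.3634     0.4053     0.4514]
  [   0.6863     1.2851     0.2948]
  [   0.7692     0.7692     1.5385]
First solve x = (I − A)⁻¹ d = adj(I−A)·d / det(I−A); in particular x_P = (0.3725·100 + 0.6975·250 + 0.1600·40) / 0.54275 = 218.025 / 0.54275 ≈ 401.70428.
Intermediate flow from F to P: z_FP = a_FP · x_P = 0.15 × 218.025 / 0.54275 = 32.70375 / 0.54275 ≈ 60.256.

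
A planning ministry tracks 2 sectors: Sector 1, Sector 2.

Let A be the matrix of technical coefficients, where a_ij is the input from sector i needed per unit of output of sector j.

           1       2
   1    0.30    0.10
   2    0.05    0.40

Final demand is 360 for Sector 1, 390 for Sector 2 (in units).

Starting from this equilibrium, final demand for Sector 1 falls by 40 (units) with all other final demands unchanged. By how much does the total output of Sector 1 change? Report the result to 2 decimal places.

I − A =
  [   0.70    -0.10]
  [  -0.05     0.60]
det(I−A) = (0.70)(0.60) − (-0.10)(-0.05) = 0.4150
adj(I−A) = [[0.60, 0.10], [0.05, 0.70]]
(I − A)⁻¹ = adj(I−A) / det(I−A) ≈
  [   1.4458     0.2410]
  [   0.1205     1.6867]
Δx = (I − A)⁻¹ Δd with Δd having -40 in the Sector 1 component and 0 elsewhere.
So Δx_1 = L_11 · (-40), where L_11 = adj(I−A)_11 / det(I−A) = 0.60 / 0.4150.
Δx_1 = 0.60 × (-40) / 0.4150 = -24.00 / 0.4150 ≈ -57.83.

Δx_1 = -57.83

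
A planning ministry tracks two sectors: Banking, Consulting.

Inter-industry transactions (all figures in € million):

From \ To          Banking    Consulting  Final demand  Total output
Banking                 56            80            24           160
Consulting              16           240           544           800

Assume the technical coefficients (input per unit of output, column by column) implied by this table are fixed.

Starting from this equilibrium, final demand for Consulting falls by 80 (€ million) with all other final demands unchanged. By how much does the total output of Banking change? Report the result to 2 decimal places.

Technical coefficients a_ij = z_ij / X_j:
  a_BB = 56/160 = 0.35, a_CB = 16/160 = 0.10
  a_BC = 80/800 = 0.10, a_CC = 240/800 = 0.30
I − A =
  [   0.65    -0.10]
  [  -0.10     0.70]
det(I−A) = (0.65)(0.70) − (-0.10)(-0.10) = 0.4450
adj(I−A) = [[0.70, 0.10], [0.10, 0.65]]
(I − A)⁻¹ = adj(I−A) / det(I−A) ≈
  [   1.5730     0.2247]
  [   0.2247     1.4607]
Δx = (I − A)⁻¹ Δd with Δd having -80 in the Consulting component and 0 elsewhere.
So Δx_B = L_BC · (-80), where L_BC = adj(I−A)_BC / det(I−A) = 0.10 / 0.4450.
Δx_B = 0.10 × (-80) / 0.4450 = -8.00 / 0.4450 ≈ -17.98.

Δx_B = -17.98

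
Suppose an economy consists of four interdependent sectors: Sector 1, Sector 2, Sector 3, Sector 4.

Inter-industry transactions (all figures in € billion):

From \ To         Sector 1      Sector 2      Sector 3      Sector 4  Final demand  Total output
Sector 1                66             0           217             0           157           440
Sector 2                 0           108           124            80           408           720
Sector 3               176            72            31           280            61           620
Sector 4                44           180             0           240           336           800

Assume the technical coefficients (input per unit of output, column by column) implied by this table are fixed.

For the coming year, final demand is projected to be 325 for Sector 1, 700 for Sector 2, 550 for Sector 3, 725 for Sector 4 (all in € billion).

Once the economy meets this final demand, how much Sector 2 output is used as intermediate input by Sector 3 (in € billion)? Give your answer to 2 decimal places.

z_23 = 369.62

Technical coefficients a_ij = z_ij / X_j:
  a_11 = 66/440 = 0.15, a_21 = 0/440 = 0.00, a_31 = 176/440 = 0.40, a_41 = 44/440 = 0.10
  a_12 = 0/720 = 0.00, a_22 = 108/720 = 0.15, a_32 = 72/720 = 0.10, a_42 = 180/720 = 0.25
  a_13 = 217/620 = 0.35, a_23 = 124/620 = 0.20, a_33 = 31/620 = 0.05, a_43 = 0/620 = 0.00
  a_14 = 0/800 = 0.00, a_24 = 80/800 = 0.10, a_34 = 280/800 = 0.35, a_44 = 240/800 = 0.30
I − A =
  [   0.85     0.00    -0.35     0.00]
  [   0.00     0.85    -0.20    -0.10]
  [  -0.40    -0.10     0.95    -0.35]
  [  -0.10    -0.25     0.00     0.70]
Compute the cofactors C_ij = (−1)^(i+j)·(3×3 minor ij) of I−A; the adjugate is their transpose:
adj(I−A) = Cᵀ =
  [ 0.510000   0.055125   0.199500   0.107625]
  [ 0.072500   0.455000   0.122500   0.126250]
  [ 0.258750   0.133875   0.484500   0.261375]
  [ 0.098750   0.170375   0.072250   0.550375]
det(I−A) = Σ_j (I−A)_1j·C_1j = (0.85)(0.510000) + (0.00)(0.072500) + (-0.35)(0.258750) + (0.00)(0.098750) = 0.3429375
(I − A)⁻¹ = adj(I−A) / det(I−A) ≈
  [   1.4872     0.1607     0.5817     0.3138]
  [   0.2114     1.3268     0.3572     0.3681]
  [   0.7545     0.3904     1.4128     0.7622]
  [   0.2880     0.4968     0.2107     1.6049]
First solve x = (I − A)⁻¹ d = adj(I−A)·d / det(I−A); in particular x_3 = (0.258750·325 + 0.133875·700 + 0.484500·550 + 0.261375·725) / 0.3429375 = 633.778125 / 0.3429375 ≈ 1848.0864.
Intermediate flow from 2 to 3: z_23 = a_23 · x_3 = 0.20 × 633.778125 / 0.3429375 = 126.755625 / 0.3429375 ≈ 369.62.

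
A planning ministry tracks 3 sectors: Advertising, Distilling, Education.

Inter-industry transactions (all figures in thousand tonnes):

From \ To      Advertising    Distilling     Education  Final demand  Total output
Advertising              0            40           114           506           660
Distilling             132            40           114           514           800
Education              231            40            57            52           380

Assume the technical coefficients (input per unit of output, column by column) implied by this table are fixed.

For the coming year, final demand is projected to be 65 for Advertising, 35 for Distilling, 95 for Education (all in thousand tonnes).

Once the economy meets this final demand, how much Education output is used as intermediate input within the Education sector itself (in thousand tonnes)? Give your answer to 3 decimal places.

z_EE = 25.279

Technical coefficients a_ij = z_ij / X_j:
  a_AA = 0/660 = 0.00, a_DA = 132/660 = 0.20, a_EA = 231/660 = 0.35
  a_AD = 40/800 = 0.05, a_DD = 40/800 = 0.05, a_ED = 40/800 = 0.05
  a_AE = 114/380 = 0.30, a_DE = 114/380 = 0.30, a_EE = 57/380 = 0.15
I − A =
  [   1.00    -0.05    -0.30]
  [  -0.20     0.95    -0.30]
  [  -0.35    -0.05     0.85]
Cofactors of I−A, C_ij = (−1)^(i+j)·(minor ij) (rows/columns in the sector order above):
  C_11 = (0.95)(0.85) − (-0.30)(-0.05) = 0.7925
  C_12 = −[(-0.20)(0.85) − (-0.30)(-0.35)] = 0.2750
  C_13 = (-0.20)(-0.05) − (0.95)(-0.35) = 0.3425
  C_21 = −[(-0.05)(0.85) − (-0.30)(-0.05)] = 0.0575
  C_22 = (1.00)(0.85) − (-0.30)(-0.35) = 0.7450
  C_23 = −[(1.00)(-0.05) − (-0.05)(-0.35)] = 0.0675
  C_31 = (-0.05)(-0.30) − (-0.30)(0.95) = 0.3000
  C_32 = −[(1.00)(-0.30) − (-0.30)(-0.20)] = 0.3600
  C_33 = (1.00)(0.95) − (-0.05)(-0.20) = 0.9400
det(I−A) = Σ_j (I−A)_1j·C_1j = (1.00)(0.7925) + (-0.05)(0.2750) + (-0.30)(0.3425) = 0.6760
adj(I−A) = Cᵀ =
  [ 0.7925   0.0575   0.3000]
  [ 0.2750   0.7450   0.3600]
  [ 0.3425   0.0675   0.9400]
(I − A)⁻¹ = adj(I−A) / det(I−A) ≈
  [   1.1723     0.0851     0.4438]
  [   0.4068     1.1021     0.5325]
  [   0.5067     0.0999     1.3905]
First solve x = (I − A)⁻¹ d = adj(I−A)·d / det(I−A); in particular x_E = (0.3425·65 + 0.0675·35 + 0.9400·95) / 0.6760 = 113.925 / 0.6760 ≈ 168.52811.
Intermediate flow from E to E: z_EE = a_EE · x_E = 0.15 × 113.925 / 0.6760 = 17.08875 / 0.6760 ≈ 25.279.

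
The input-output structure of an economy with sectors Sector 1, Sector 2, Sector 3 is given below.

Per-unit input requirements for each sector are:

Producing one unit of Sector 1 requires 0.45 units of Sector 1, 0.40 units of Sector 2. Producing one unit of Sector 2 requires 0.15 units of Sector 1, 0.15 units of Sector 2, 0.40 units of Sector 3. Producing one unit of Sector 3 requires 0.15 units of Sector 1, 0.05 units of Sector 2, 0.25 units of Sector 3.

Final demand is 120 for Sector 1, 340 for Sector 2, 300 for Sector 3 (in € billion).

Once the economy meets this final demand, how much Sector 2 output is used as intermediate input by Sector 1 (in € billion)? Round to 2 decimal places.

I − A =
  [   0.55    -0.15    -0.15]
  [  -0.40     0.85    -0.05]
  [   0.00    -0.40     0.75]
Cofactors of I−A, C_ij = (−1)^(i+j)·(minor ij) (rows/columns in the sector order above):
  C_11 = (0.85)(0.75) − (-0.05)(-0.40) = 0.6175
  C_12 = −[(-0.40)(0.75) − (-0.05)(0.00)] = 0.3000
  C_13 = (-0.40)(-0.40) − (0.85)(0.00) = 0.1600
  C_21 = −[(-0.15)(0.75) − (-0.15)(-0.40)] = 0.1725
  C_22 = (0.55)(0.75) − (-0.15)(0.00) = 0.4125
  C_23 = −[(0.55)(-0.40) − (-0.15)(0.00)] = 0.2200
  C_31 = (-0.15)(-0.05) − (-0.15)(0.85) = 0.1350
  C_32 = −[(0.55)(-0.05) − (-0.15)(-0.40)] = 0.0875
  C_33 = (0.55)(0.85) − (-0.15)(-0.40) = 0.4075
det(I−A) = Σ_j (I−A)_1j·C_1j = (0.55)(0.6175) + (-0.15)(0.3000) + (-0.15)(0.1600) = 0.270625
adj(I−A) = Cᵀ =
  [ 0.6175   0.1725   0.1350]
  [ 0.3000   0.4125   0.0875]
  [ 0.1600   0.2200   0.4075]
(I − A)⁻¹ = adj(I−A) / det(I−A) ≈
  [   2.2818     0.6374     0.4988]
  [   1.1085     1.5242     0.3233]
  [   0.5912     0.8129     1.5058]
First solve x = (I − A)⁻¹ d = adj(I−A)·d / det(I−A); in particular x_1 = (0.6175·120 + 0.1725·340 + 0.1350·300) / 0.270625 = 173.25 / 0.270625 ≈ 640.1848.
Intermediate flow from 2 to 1: z_21 = a_21 · x_1 = 0.40 × 173.25 / 0.270625 = 69.30 / 0.270625 ≈ 256.07.

z_21 = 256.07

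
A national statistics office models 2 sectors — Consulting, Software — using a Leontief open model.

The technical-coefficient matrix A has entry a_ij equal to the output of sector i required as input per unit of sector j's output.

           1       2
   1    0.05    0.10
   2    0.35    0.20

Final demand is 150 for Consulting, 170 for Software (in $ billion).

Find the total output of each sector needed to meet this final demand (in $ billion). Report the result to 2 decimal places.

x_1 = 188.97, x_2 = 295.17

I − A =
  [   0.95    -0.10]
  [  -0.35     0.80]
det(I−A) = (0.95)(0.80) − (-0.10)(-0.35) = 0.7250
adj(I−A) = [[0.80, 0.10], [0.35, 0.95]]
(I − A)⁻¹ = adj(I−A) / det(I−A) ≈
  [   1.1034     0.1379]
  [   0.4828     1.3103]
x = (I − A)⁻¹ d = adj(I−A)·d / det(I−A), with det(I−A) = 0.7250:
  x_1 = (0.80·150 + 0.10·170) / 0.7250 = 137.00 / 0.7250 ≈ 188.97
  x_2 = (0.35·150 + 0.95·170) / 0.7250 = 214.00 / 0.7250 ≈ 295.17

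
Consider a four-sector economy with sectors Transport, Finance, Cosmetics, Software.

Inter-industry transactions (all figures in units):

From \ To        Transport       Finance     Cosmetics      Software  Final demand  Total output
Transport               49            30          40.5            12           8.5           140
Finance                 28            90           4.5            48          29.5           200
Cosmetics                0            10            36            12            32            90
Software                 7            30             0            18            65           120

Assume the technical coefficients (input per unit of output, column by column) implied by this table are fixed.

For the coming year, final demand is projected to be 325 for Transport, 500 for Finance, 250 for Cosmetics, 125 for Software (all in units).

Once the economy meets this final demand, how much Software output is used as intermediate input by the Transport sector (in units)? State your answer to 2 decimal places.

Technical coefficients a_ij = z_ij / X_j:
  a_11 = 49/140 = 0.35, a_21 = 28/140 = 0.20, a_31 = 0/140 = 0.00, a_41 = 7/140 = 0.05
  a_12 = 30/200 = 0.15, a_22 = 90/200 = 0.45, a_32 = 10/200 = 0.05, a_42 = 30/200 = 0.15
  a_13 = 40.5/90 = 0.45, a_23 = 4.5/90 = 0.05, a_33 = 36/90 = 0.40, a_43 = 0/90 = 0.00
  a_14 = 12/120 = 0.10, a_24 = 48/120 = 0.40, a_34 = 12/120 = 0.10, a_44 = 18/120 = 0.15
I − A =
  [   0.65    -0.15    -0.45    -0.10]
  [  -0.20     0.55    -0.05    -0.40]
  [   0.00    -0.05     0.60    -0.10]
  [  -0.05    -0.15     0.00     0.85]
Compute the cofactors C_ij = (−1)^(i+j)·(3×3 minor ij) of I−A; the adjugate is their transpose:
adj(I−A) = Cᵀ =
  [ 0.241625   0.111375   0.190500   0.103250]
  [ 0.114250   0.326250   0.112875   0.180250]
  [ 0.015250   0.037875   0.230625   0.046750]
  [ 0.034375   0.064125   0.031125   0.190375]
det(I−A) = Σ_j (I−A)_1j·C_1j = (0.65)(0.241625) + (-0.15)(0.114250) + (-0.45)(0.015250) + (-0.10)(0.034375) = 0.12961875
(I − A)⁻¹ = adj(I−A) / det(I−A) ≈
  [   1.8641     0.8593     1.4697     0.7966]
  [   0.8814     2.5170     0.8708     1.3906]
  [   0.1177     0.2922     1.7793     0.3607]
  [   0.2652     0.4947     0.2401     1.4687]
First solve x = (I − A)⁻¹ d = adj(I−A)·d / det(I−A); in particular x_1 = (0.241625·325 + 0.111375·500 + 0.190500·250 + 0.103250·125) / 0.12961875 = 194.746875 / 0.12961875 ≈ 1502.4591.
Intermediate flow from 4 to 1: z_41 = a_41 · x_1 = 0.05 × 194.746875 / 0.12961875 = 9.73734375 / 0.12961875 ≈ 75.12.

z_41 = 75.12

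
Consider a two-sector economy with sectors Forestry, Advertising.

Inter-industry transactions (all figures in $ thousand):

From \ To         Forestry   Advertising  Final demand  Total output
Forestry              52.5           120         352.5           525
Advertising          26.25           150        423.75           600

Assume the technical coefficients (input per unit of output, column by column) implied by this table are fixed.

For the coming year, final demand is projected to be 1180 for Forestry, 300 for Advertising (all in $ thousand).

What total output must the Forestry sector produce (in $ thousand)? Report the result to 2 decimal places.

Technical coefficients a_ij = z_ij / X_j:
  a_11 = 52.5/525 = 0.10, a_21 = 26.25/525 = 0.05
  a_12 = 120/600 = 0.20, a_22 = 150/600 = 0.25
I − A =
  [   0.90    -0.20]
  [  -0.05     0.75]
det(I−A) = (0.90)(0.75) − (-0.20)(-0.05) = 0.6650
adj(I−A) = [[0.75, 0.20], [0.05, 0.90]]
(I − A)⁻¹ = adj(I−A) / det(I−A) ≈
  [   1.1278     0.3008]
  [   0.0752     1.3534]
x = (I − A)⁻¹ d = adj(I−A)·d / det(I−A), with det(I−A) = 0.6650:
  x_1 = (0.75·1180 + 0.20·300) / 0.6650 = 945.00 / 0.6650 ≈ 1421.05
  x_2 = (0.05·1180 + 0.90·300) / 0.6650 = 329.00 / 0.6650 ≈ 494.74

x_1 = 1421.05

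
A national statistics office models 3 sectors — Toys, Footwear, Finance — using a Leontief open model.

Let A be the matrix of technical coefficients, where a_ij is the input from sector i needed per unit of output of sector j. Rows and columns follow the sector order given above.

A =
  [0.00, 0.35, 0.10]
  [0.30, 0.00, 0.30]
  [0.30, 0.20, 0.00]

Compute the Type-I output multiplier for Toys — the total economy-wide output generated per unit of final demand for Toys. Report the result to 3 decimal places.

m_1 = 2.202

I − A =
  [   1.00    -0.35    -0.10]
  [  -0.30     1.00    -0.30]
  [  -0.30    -0.20     1.00]
Cofactors of I−A, C_ij = (−1)^(i+j)·(minor ij) (rows/columns in the sector order above):
  C_11 = (1.00)(1.00) − (-0.30)(-0.20) = 0.9400
  C_12 = −[(-0.30)(1.00) − (-0.30)(-0.30)] = 0.3900
  C_13 = (-0.30)(-0.20) − (1.00)(-0.30) = 0.3600
  C_21 = −[(-0.35)(1.00) − (-0.10)(-0.20)] = 0.3700
  C_22 = (1.00)(1.00) − (-0.10)(-0.30) = 0.9700
  C_23 = −[(1.00)(-0.20) − (-0.35)(-0.30)] = 0.3050
  C_31 = (-0.35)(-0.30) − (-0.10)(1.00) = 0.2050
  C_32 = −[(1.00)(-0.30) − (-0.10)(-0.30)] = 0.3300
  C_33 = (1.00)(1.00) − (-0.35)(-0.30) = 0.8950
det(I−A) = Σ_j (I−A)_1j·C_1j = (1.00)(0.9400) + (-0.35)(0.3900) + (-0.10)(0.3600) = 0.7675
adj(I−A) = Cᵀ =
  [ 0.9400   0.3700   0.2050]
  [ 0.3900   0.9700   0.3300]
  [ 0.3600   0.3050   0.8950]
(I − A)⁻¹ = adj(I−A) / det(I−A) ≈
  [   1.2248     0.4821     0.2671]
  [   0.5081     1.2638     0.4300]
  [   0.4691     0.3974     1.1661]
The output multiplier for sector j is the column-j sum of the Leontief inverse (I − A)⁻¹ = adj(I−A) / det(I−A).
Column 1 of adj(I−A): (0.9400, 0.3900, 0.3600); det(I−A) = 0.7675.
m_1 = (0.9400 + 0.3900 + 0.3600) / 0.7675 = 1.69 / 0.7675 ≈ 2.202.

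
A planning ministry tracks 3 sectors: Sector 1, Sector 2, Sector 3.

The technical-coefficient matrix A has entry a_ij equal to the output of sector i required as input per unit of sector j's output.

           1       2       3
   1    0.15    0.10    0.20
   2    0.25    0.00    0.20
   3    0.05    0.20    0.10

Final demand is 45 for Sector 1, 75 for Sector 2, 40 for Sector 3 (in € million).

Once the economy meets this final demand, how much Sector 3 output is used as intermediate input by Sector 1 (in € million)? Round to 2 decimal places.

I − A =
  [   0.85    -0.10    -0.20]
  [  -0.25     1.00    -0.20]
  [  -0.05    -0.20     0.90]
Cofactors of I−A, C_ij = (−1)^(i+j)·(minor ij) (rows/columns in the sector order above):
  C_11 = (1.00)(0.90) − (-0.20)(-0.20) = 0.8600
  C_12 = −[(-0.25)(0.90) − (-0.20)(-0.05)] = 0.2350
  C_13 = (-0.25)(-0.20) − (1.00)(-0.05) = 0.1000
  C_21 = −[(-0.10)(0.90) − (-0.20)(-0.20)] = 0.1300
  C_22 = (0.85)(0.90) − (-0.20)(-0.05) = 0.7550
  C_23 = −[(0.85)(-0.20) − (-0.10)(-0.05)] = 0.1750
  C_31 = (-0.10)(-0.20) − (-0.20)(1.00) = 0.2200
  C_32 = −[(0.85)(-0.20) − (-0.20)(-0.25)] = 0.2200
  C_33 = (0.85)(1.00) − (-0.10)(-0.25) = 0.8250
det(I−A) = Σ_j (I−A)_1j·C_1j = (0.85)(0.8600) + (-0.10)(0.2350) + (-0.20)(0.1000) = 0.6875
adj(I−A) = Cᵀ =
  [ 0.8600   0.1300   0.2200]
  [ 0.2350   0.7550   0.2200]
  [ 0.1000   0.1750   0.8250]
(I − A)⁻¹ = adj(I−A) / det(I−A) ≈
  [   1.2509     0.1891     0.3200]
  [   0.3418     1.0982     0.3200]
  [   0.1455     0.2545     1.2000]
First solve x = (I − A)⁻¹ d = adj(I−A)·d / det(I−A); in particular x_1 = (0.8600·45 + 0.1300·75 + 0.2200·40) / 0.6875 = 57.25 / 0.6875 ≈ 83.2727.
Intermediate flow from 3 to 1: z_31 = a_31 · x_1 = 0.05 × 57.25 / 0.6875 = 2.8625 / 0.6875 ≈ 4.16.

z_31 = 4.16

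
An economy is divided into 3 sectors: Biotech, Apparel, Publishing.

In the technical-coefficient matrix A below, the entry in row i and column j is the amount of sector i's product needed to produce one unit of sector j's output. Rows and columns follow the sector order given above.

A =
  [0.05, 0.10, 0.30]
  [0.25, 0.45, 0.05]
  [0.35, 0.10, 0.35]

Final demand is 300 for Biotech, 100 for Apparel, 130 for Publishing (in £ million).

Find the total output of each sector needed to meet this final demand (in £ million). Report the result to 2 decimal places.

x_B = 545.85, x_A = 481.57, x_P = 568.01

I − A =
  [   0.95    -0.10    -0.30]
  [  -0.25     0.55    -0.05]
  [  -0.35    -0.10     0.65]
Cofactors of I−A, C_ij = (−1)^(i+j)·(minor ij) (rows/columns in the sector order above):
  C_11 = (0.55)(0.65) − (-0.05)(-0.10) = 0.3525
  C_12 = −[(-0.25)(0.65) − (-0.05)(-0.35)] = 0.1800
  C_13 = (-0.25)(-0.10) − (0.55)(-0.35) = 0.2175
  C_21 = −[(-0.10)(0.65) − (-0.30)(-0.10)] = 0.0950
  C_22 = (0.95)(0.65) − (-0.30)(-0.35) = 0.5125
  C_23 = −[(0.95)(-0.10) − (-0.10)(-0.35)] = 0.1300
  C_31 = (-0.10)(-0.05) − (-0.30)(0.55) = 0.1700
  C_32 = −[(0.95)(-0.05) − (-0.30)(-0.25)] = 0.1225
  C_33 = (0.95)(0.55) − (-0.10)(-0.25) = 0.4975
det(I−A) = Σ_j (I−A)_1j·C_1j = (0.95)(0.3525) + (-0.10)(0.1800) + (-0.30)(0.2175) = 0.251625
adj(I−A) = Cᵀ =
  [ 0.3525   0.0950   0.1700]
  [ 0.1800   0.5125   0.1225]
  [ 0.2175   0.1300   0.4975]
(I − A)⁻¹ = adj(I−A) / det(I−A) ≈
  [   1.4009     0.3775     0.6756]
  [   0.7154     2.0368     0.4868]
  [   0.8644     0.5166     1.9771]
x = (I − A)⁻¹ d = adj(I−A)·d / det(I−A), with det(I−A) = 0.251625:
  x_B = (0.3525·300 + 0.0950·100 + 0.1700·130) / 0.251625 = 137.35 / 0.251625 ≈ 545.85
  x_A = (0.1800·300 + 0.5125·100 + 0.1225·130) / 0.251625 = 121.175 / 0.251625 ≈ 481.57
  x_P = (0.2175·300 + 0.1300·100 + 0.4975·130) / 0.251625 = 142.925 / 0.251625 ≈ 568.01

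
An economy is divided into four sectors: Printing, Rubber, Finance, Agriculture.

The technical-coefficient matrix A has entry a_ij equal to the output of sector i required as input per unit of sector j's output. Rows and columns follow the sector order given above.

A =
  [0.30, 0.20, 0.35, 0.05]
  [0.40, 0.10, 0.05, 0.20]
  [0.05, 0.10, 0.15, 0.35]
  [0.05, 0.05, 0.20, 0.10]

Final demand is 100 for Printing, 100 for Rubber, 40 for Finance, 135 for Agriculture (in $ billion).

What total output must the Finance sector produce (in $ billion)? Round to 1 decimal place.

I − A =
  [   0.70    -0.20    -0.35    -0.05]
  [  -0.40     0.90    -0.05    -0.20]
  [  -0.05    -0.10     0.85    -0.35]
  [  -0.05    -0.05    -0.20     0.90]
Compute the cofactors C_ij = (−1)^(i+j)·(3×3 minor ij) of I−A; the adjugate is their transpose:
adj(I−A) = Cᵀ =
  [ 0.607625   0.179750   0.306125   0.192750]
  [ 0.291625   0.462000   0.192875   0.193875]
  [ 0.099750   0.087625   0.482750   0.212750]
  [ 0.072125   0.055125   0.135000   0.433750]
det(I−A) = Σ_j (I−A)_1j·C_1j = (0.70)(0.607625) + (-0.20)(0.291625) + (-0.35)(0.099750) + (-0.05)(0.072125) = 0.32849375
(I − A)⁻¹ = adj(I−A) / det(I−A) ≈
  [   1.8497     0.5472     0.9319     0.5868]
  [   0.8878     1.4064     0.5871     0.5902]
  [   0.3037     0.2667     1.4696     0.6477]
  [   0.2196     0.1678     0.4110     1.3204]
x = (I − A)⁻¹ d = adj(I−A)·d / det(I−A), with det(I−A) = 0.32849375:
  x_1 = (0.607625·100 + 0.179750·100 + 0.306125·40 + 0.192750·135) / 0.32849375 = 117.00375 / 0.32849375 ≈ 356.2
  x_2 = (0.291625·100 + 0.462000·100 + 0.192875·40 + 0.193875·135) / 0.32849375 = 109.250625 / 0.32849375 ≈ 332.6
  x_3 = (0.099750·100 + 0.087625·100 + 0.482750·40 + 0.212750·135) / 0.32849375 = 66.76875 / 0.32849375 ≈ 203.3
  x_4 = (0.072125·100 + 0.055125·100 + 0.135000·40 + 0.433750·135) / 0.32849375 = 76.68125 / 0.32849375 ≈ 233.4

x_3 = 203.3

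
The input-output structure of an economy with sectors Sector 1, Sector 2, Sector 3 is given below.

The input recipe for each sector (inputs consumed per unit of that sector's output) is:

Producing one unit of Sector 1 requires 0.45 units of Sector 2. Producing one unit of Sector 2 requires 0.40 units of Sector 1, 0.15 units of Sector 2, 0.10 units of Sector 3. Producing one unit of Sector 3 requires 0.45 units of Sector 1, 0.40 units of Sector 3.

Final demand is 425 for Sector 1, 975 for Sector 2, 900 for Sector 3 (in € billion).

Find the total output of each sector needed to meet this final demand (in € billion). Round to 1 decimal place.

I − A =
  [   1.00    -0.40    -0.45]
  [  -0.45     0.85     0.00]
  [   0.00    -0.10     0.60]
Cofactors of I−A, C_ij = (−1)^(i+j)·(minor ij) (rows/columns in the sector order above):
  C_11 = (0.85)(0.60) − (0.00)(-0.10) = 0.5100
  C_12 = −[(-0.45)(0.60) − (0.00)(0.00)] = 0.2700
  C_13 = (-0.45)(-0.10) − (0.85)(0.00) = 0.0450
  C_21 = −[(-0.40)(0.60) − (-0.45)(-0.10)] = 0.2850
  C_22 = (1.00)(0.60) − (-0.45)(0.00) = 0.6000
  C_23 = −[(1.00)(-0.10) − (-0.40)(0.00)] = 0.1000
  C_31 = (-0.40)(0.00) − (-0.45)(0.85) = 0.3825
  C_32 = −[(1.00)(0.00) − (-0.45)(-0.45)] = 0.2025
  C_33 = (1.00)(0.85) − (-0.40)(-0.45) = 0.6700
det(I−A) = Σ_j (I−A)_1j·C_1j = (1.00)(0.5100) + (-0.40)(0.2700) + (-0.45)(0.0450) = 0.38175
adj(I−A) = Cᵀ =
  [ 0.5100   0.2850   0.3825]
  [ 0.2700   0.6000   0.2025]
  [ 0.0450   0.1000   0.6700]
(I − A)⁻¹ = adj(I−A) / det(I−A) ≈
  [   1.3360     0.7466     1.0020]
  [   0.7073     1.5717     0.5305]
  [   0.1179     0.2620     1.7551]
x = (I − A)⁻¹ d = adj(I−A)·d / det(I−A), with det(I−A) = 0.38175:
  x_1 = (0.5100·425 + 0.2850·975 + 0.3825·900) / 0.38175 = 838.875 / 0.38175 ≈ 2197.4
  x_2 = (0.2700·425 + 0.6000·975 + 0.2025·900) / 0.38175 = 882.00 / 0.38175 ≈ 2310.4
  x_3 = (0.0450·425 + 0.1000·975 + 0.6700·900) / 0.38175 = 719.625 / 0.38175 ≈ 1885.1

x_1 = 2197.4, x_2 = 2310.4, x_3 = 1885.1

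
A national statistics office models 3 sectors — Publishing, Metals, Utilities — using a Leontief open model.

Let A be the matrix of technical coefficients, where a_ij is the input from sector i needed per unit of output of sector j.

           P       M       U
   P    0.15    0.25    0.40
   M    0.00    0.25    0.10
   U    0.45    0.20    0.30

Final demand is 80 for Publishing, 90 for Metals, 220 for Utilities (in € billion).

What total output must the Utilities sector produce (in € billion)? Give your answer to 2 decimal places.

x_U = 680.83

I − A =
  [   0.85    -0.25    -0.40]
  [   0.00     0.75    -0.10]
  [  -0.45    -0.20     0.70]
Cofactors of I−A, C_ij = (−1)^(i+j)·(minor ij) (rows/columns in the sector order above):
  C_11 = (0.75)(0.70) − (-0.10)(-0.20) = 0.5050
  C_12 = −[(0.00)(0.70) − (-0.10)(-0.45)] = 0.0450
  C_13 = (0.00)(-0.20) − (0.75)(-0.45) = 0.3375
  C_21 = −[(-0.25)(0.70) − (-0.40)(-0.20)] = 0.2550
  C_22 = (0.85)(0.70) − (-0.40)(-0.45) = 0.4150
  C_23 = −[(0.85)(-0.20) − (-0.25)(-0.45)] = 0.2825
  C_31 = (-0.25)(-0.10) − (-0.40)(0.75) = 0.3250
  C_32 = −[(0.85)(-0.10) − (-0.40)(0.00)] = 0.0850
  C_33 = (0.85)(0.75) − (-0.25)(0.00) = 0.6375
det(I−A) = Σ_j (I−A)_1j·C_1j = (0.85)(0.5050) + (-0.25)(0.0450) + (-0.40)(0.3375) = 0.2830
adj(I−A) = Cᵀ =
  [ 0.5050   0.2550   0.3250]
  [ 0.0450   0.4150   0.0850]
  [ 0.3375   0.2825   0.6375]
(I − A)⁻¹ = adj(I−A) / det(I−A) ≈
  [   1.7845     0.9011     1.1484]
  [   0.1590     1.4664     0.3004]
  [   1.1926     0.9982     2.2527]
x = (I − A)⁻¹ d = adj(I−A)·d / det(I−A), with det(I−A) = 0.2830:
  x_P = (0.5050·80 + 0.2550·90 + 0.3250·220) / 0.2830 = 134.85 / 0.2830 ≈ 476.50
  x_M = (0.0450·80 + 0.4150·90 + 0.0850·220) / 0.2830 = 59.65 / 0.2830 ≈ 210.78
  x_U = (0.3375·80 + 0.2825·90 + 0.6375·220) / 0.2830 = 192.675 / 0.2830 ≈ 680.83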